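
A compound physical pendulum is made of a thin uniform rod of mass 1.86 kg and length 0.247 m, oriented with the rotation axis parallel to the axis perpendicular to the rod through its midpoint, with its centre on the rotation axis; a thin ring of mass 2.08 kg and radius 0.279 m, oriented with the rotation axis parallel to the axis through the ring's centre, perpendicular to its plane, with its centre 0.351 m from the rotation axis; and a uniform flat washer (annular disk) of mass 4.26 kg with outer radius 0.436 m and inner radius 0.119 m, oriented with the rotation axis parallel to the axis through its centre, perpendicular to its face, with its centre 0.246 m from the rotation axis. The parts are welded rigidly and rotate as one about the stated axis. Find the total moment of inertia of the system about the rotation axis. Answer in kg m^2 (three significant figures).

1.12

Thin rod: I_cm = (1/12)ML² = (1/12)(1.86)(0.247)² = 0.0094564 kg m^2; axis through the centre, so I = 0.0094564 kg m^2.
Thin ring: I_cm = MR² = (2.08)(0.279)² = 0.16191 kg m^2; centre at d = 0.351 m, so I = I_cm + Md² gives I = 0.16191 + (2.08)(0.351)² = 0.41817 kg m^2.
Annular disk: I_cm = (1/2)M(R²+r²) = (1/2)(4.26)[(0.436)² + (0.119)²] = 0.43507 kg m^2; centre at d = 0.246 m, so I = I_cm + Md² gives I = 0.43507 + (4.26)(0.246)² = 0.69287 kg m^2.
Total I = 0.0094564 + 0.41817 + 0.69287 = 1.1205 kg m^2.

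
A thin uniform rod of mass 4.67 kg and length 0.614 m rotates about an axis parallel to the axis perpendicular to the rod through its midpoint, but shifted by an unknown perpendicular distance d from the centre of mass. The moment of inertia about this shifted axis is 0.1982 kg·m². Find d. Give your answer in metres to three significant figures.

About the centre-of-mass axis, I_cm = (1/12)ML² = (1/12)(4.67)(0.614)² = 0.14671 kg·m².
Parallel axis theorem: I = I_cm + Md², so Md² = 0.1982 − 0.14671 = 0.051486 kg·m².
d = √(0.051486 / 4.67) = 0.105 m.

0.105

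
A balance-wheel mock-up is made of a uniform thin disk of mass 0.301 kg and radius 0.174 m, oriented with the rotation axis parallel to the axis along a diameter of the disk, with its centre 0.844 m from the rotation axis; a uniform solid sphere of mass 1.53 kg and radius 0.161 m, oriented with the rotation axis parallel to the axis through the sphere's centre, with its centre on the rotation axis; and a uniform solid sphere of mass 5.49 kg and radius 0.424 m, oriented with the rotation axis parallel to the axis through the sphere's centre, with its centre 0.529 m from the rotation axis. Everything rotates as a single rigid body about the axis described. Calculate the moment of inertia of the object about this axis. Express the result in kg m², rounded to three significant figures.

2.16

Thin disk: I_cm = (1/4)MR² = (1/4)(0.301)(0.174)² = 0.0022783 kg m²; centre at d = 0.844 m, so the parallel axis theorem gives I = 0.0022783 + (0.301)(0.844)² = 0.21669 kg m².
Solid sphere: I_cm = (2/5)MR² = (2/5)(1.53)(0.161)² = 0.015864 kg m²; axis through the centre, so I = 0.015864 kg m².
Solid sphere: I_cm = (2/5)MR² = (2/5)(5.49)(0.424)² = 0.39479 kg m²; centre at d = 0.529 m, so the parallel axis theorem gives I = 0.39479 + (5.49)(0.529)² = 1.9311 kg m².
Total I = 0.21669 + 0.015864 + 1.9311 = 2.1637 kg m².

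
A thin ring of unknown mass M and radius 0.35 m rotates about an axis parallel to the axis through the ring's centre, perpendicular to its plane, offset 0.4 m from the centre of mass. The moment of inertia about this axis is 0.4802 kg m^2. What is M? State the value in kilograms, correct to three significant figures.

1.70

I = I_cm + Md² = MR² + Md² = M·[1·(0.35)² + (0.4)²] = M·0.2825.
So M = 0.4802 / 0.2825 = 1.6998 kg.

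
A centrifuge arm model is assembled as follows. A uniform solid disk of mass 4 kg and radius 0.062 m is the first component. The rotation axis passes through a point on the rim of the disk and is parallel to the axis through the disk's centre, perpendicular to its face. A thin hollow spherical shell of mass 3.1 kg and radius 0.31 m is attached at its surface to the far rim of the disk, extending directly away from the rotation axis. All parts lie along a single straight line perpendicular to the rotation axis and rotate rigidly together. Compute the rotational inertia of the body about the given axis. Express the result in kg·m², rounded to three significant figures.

0.806

Solid disk: I_cm = (1/2)MR² = (1/2)(4)(0.062)² = 0.007688 kg·m²; centre at d = 0.062 m, so I = I_cm + Md² gives I = 0.007688 + (4)(0.062)² = 0.023064 kg·m².
Spherical shell: I_cm = (2/3)MR² = (2/3)(3.1)(0.31)² = 0.19861 kg·m²; centre at d = 0.062 + 0.062 + 0.31 = 0.434 m, so I = I_cm + Md² gives I = 0.19861 + (3.1)(0.434)² = 0.78251 kg·m².
Total I = 0.023064 + 0.78251 = 0.80557 kg·m².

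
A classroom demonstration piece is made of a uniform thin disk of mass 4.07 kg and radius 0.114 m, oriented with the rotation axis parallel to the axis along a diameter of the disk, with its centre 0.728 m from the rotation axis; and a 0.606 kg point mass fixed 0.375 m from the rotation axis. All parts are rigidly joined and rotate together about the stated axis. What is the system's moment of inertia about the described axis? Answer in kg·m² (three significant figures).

Thin disk: I_cm = (1/4)MR² = (1/4)(4.07)(0.114)² = 0.013223 kg·m²; centre at d = 0.728 m, so I = I_cm + Md² gives I = 0.013223 + (4.07)(0.728)² = 2.1703 kg·m².
Point mass: I_cm = 0; centre at d = 0.375 m, so I = I_cm + Md² gives I = 0 + (0.606)(0.375)² = 0.085219 kg·m².
Total I = 2.1703 + 0.085219 = 2.2555 kg·m².

2.26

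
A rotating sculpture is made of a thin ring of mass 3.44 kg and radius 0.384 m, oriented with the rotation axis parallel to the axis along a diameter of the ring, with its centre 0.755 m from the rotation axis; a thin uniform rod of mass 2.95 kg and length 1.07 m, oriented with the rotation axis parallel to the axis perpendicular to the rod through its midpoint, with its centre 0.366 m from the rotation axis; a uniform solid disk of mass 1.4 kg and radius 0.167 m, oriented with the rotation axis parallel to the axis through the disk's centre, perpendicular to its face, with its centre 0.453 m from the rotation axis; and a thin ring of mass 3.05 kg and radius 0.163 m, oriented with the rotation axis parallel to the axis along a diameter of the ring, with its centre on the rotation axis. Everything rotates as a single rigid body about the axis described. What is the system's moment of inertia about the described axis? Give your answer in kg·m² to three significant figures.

3.24

Thin ring: I_cm = (1/2)MR² = (1/2)(3.44)(0.384)² = 0.25362 kg·m²; centre at d = 0.755 m, so the parallel axis theorem gives I = 0.25362 + (3.44)(0.755)² = 2.2145 kg·m².
Thin rod: I_cm = (1/12)ML² = (1/12)(2.95)(1.07)² = 0.28145 kg·m²; centre at d = 0.366 m, so the parallel axis theorem gives I = 0.28145 + (2.95)(0.366)² = 0.67662 kg·m².
Solid disk: I_cm = (1/2)MR² = (1/2)(1.4)(0.167)² = 0.019522 kg·m²; centre at d = 0.453 m, so the parallel axis theorem gives I = 0.019522 + (1.4)(0.453)² = 0.30681 kg·m².
Thin ring: I_cm = (1/2)MR² = (1/2)(3.05)(0.163)² = 0.040518 kg·m²; axis through the centre, so I = 0.040518 kg·m².
Total I = 2.2145 + 0.67662 + 0.30681 + 0.040518 = 3.2385 kg·m².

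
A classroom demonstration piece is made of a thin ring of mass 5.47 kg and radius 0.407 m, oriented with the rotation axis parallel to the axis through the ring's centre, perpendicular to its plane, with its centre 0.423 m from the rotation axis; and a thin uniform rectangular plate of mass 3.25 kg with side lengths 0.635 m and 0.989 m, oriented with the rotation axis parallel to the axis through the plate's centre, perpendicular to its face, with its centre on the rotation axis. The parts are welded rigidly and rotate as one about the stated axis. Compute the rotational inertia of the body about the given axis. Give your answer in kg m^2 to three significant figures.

Thin ring: I_cm = MR² = (5.47)(0.407)² = 0.9061 kg m^2; centre at d = 0.423 m, so the parallel axis theorem gives I = 0.9061 + (5.47)(0.423)² = 1.8848 kg m^2.
Rectangular plate: I_cm = (1/12)M(a²+b²) = (1/12)(3.25)[(0.635)² + (0.989)²] = 0.37411 kg m^2; axis through the centre, so I = 0.37411 kg m^2.
Total I = 1.8848 + 0.37411 = 2.259 kg m^2.

2.26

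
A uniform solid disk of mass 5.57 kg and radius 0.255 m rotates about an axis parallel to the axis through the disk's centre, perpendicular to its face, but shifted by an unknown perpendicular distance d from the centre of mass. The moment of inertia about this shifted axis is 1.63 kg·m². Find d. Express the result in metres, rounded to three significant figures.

About the centre-of-mass axis, I_cm = (1/2)MR² = (1/2)(5.57)(0.255)² = 0.18109 kg·m².
Parallel axis theorem: I = I_cm + Md², so Md² = 1.63 − 0.18109 = 1.4489 kg·m².
d = √(1.4489 / 5.57) = 0.51003 m.

0.510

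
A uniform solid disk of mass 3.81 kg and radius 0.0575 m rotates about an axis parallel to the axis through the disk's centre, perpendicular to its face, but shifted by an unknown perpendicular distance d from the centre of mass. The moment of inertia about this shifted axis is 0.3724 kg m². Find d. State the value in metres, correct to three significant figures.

0.310

About the centre-of-mass axis, I_cm = (1/2)MR² = (1/2)(3.81)(0.0575)² = 0.0062984 kg m².
Parallel axis theorem: I = I_cm + Md², so Md² = 0.3724 − 0.0062984 = 0.3661 kg m².
d = √(0.3661 / 3.81) = 0.30998 m.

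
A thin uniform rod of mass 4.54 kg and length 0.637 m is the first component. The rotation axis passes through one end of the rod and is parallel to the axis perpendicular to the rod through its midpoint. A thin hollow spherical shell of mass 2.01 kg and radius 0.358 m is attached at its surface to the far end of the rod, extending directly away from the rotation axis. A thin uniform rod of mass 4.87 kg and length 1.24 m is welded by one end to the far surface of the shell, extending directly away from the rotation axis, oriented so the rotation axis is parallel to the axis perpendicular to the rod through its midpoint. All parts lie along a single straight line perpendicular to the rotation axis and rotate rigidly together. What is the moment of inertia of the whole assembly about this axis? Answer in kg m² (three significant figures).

22.4

Thin rod: I_cm = (1/12)ML² = (1/12)(4.54)(0.637)² = 0.15352 kg m²; centre at d = 0.3185 m, so the parallel axis theorem gives I = 0.15352 + (4.54)(0.3185)² = 0.61406 kg m².
Spherical shell: I_cm = (2/3)MR² = (2/3)(2.01)(0.358)² = 0.17174 kg m²; centre at d = 0.3185 + 0.3185 + 0.358 = 0.995 m, so the parallel axis theorem gives I = 0.17174 + (2.01)(0.995)² = 2.1617 kg m².
Thin rod: I_cm = (1/12)ML² = (1/12)(4.87)(1.24)² = 0.62401 kg m²; centre at d = 0.3185 + 0.3185 + 0.358 + 0.358 + 0.62 = 1.973 m, so the parallel axis theorem gives I = 0.62401 + (4.87)(1.973)² = 19.582 kg m².
Total I = 0.61406 + 2.1617 + 19.582 = 22.357 kg m².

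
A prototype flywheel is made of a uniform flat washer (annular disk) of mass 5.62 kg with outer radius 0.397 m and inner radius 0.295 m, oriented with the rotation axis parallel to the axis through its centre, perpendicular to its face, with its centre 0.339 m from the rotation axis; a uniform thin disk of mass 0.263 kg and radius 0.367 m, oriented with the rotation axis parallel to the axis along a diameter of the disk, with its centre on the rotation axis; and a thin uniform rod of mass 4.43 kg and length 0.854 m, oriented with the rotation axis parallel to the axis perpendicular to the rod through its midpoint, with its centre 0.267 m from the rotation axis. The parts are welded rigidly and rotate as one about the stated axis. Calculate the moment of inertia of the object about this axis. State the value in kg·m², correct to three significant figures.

Annular disk: I_cm = (1/2)M(R²+r²) = (1/2)(5.62)[(0.397)² + (0.295)²] = 0.68742 kg·m²; centre at d = 0.339 m, so the parallel axis theorem gives I = 0.68742 + (5.62)(0.339)² = 1.3333 kg·m².
Thin disk: I_cm = (1/4)MR² = (1/4)(0.263)(0.367)² = 0.0088558 kg·m²; axis through the centre, so I = 0.0088558 kg·m².
Thin rod: I_cm = (1/12)ML² = (1/12)(4.43)(0.854)² = 0.26924 kg·m²; centre at d = 0.267 m, so the parallel axis theorem gives I = 0.26924 + (4.43)(0.267)² = 0.58505 kg·m².
Total I = 1.3333 + 0.0088558 + 0.58505 = 1.9272 kg·m².

1.93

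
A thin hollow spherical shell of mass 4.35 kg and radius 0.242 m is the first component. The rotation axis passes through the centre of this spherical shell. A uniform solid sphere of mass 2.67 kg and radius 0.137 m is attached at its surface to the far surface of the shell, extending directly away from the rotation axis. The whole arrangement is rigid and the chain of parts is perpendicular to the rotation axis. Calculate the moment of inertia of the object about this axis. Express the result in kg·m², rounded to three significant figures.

Spherical shell: I_cm = (2/3)MR² = (2/3)(4.35)(0.242)² = 0.16984 kg·m²; axis through the centre, so I = 0.16984 kg·m².
Solid sphere: I_cm = (2/5)MR² = (2/5)(2.67)(0.137)² = 0.020045 kg·m²; centre at d = 0.242 + 0.137 = 0.379 m, so I = I_cm + Md² gives I = 0.020045 + (2.67)(0.379)² = 0.40357 kg·m².
Total I = 0.16984 + 0.40357 = 0.5734 kg·m².

0.573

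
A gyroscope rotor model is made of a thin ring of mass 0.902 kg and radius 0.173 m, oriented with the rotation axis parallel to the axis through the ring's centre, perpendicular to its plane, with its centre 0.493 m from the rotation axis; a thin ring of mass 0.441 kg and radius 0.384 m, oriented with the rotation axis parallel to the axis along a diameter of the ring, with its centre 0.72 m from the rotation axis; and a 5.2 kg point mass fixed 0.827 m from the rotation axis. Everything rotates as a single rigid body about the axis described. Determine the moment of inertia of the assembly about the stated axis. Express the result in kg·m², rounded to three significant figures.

4.06

Thin ring: I_cm = MR² = (0.902)(0.173)² = 0.026996 kg·m²; centre at d = 0.493 m, so I = I_cm + Md² gives I = 0.026996 + (0.902)(0.493)² = 0.24623 kg·m².
Thin ring: I_cm = (1/2)MR² = (1/2)(0.441)(0.384)² = 0.032514 kg·m²; centre at d = 0.72 m, so I = I_cm + Md² gives I = 0.032514 + (0.441)(0.72)² = 0.26113 kg·m².
Point mass: I_cm = 0; centre at d = 0.827 m, so I = I_cm + Md² gives I = 0 + (5.2)(0.827)² = 3.5564 kg·m².
Total I = 0.24623 + 0.26113 + 3.5564 = 4.0638 kg·m².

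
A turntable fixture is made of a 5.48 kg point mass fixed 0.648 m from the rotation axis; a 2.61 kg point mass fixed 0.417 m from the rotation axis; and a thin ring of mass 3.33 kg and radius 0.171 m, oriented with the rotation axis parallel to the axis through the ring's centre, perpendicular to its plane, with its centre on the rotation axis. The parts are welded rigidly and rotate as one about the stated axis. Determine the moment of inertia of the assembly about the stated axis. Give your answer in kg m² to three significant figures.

2.85

Point mass: I_cm = 0; centre at d = 0.648 m, so I = I_cm + Md² gives I = 0 + (5.48)(0.648)² = 2.3011 kg m².
Point mass: I_cm = 0; centre at d = 0.417 m, so I = I_cm + Md² gives I = 0 + (2.61)(0.417)² = 0.45385 kg m².
Thin ring: I_cm = MR² = (3.33)(0.171)² = 0.097373 kg m²; axis through the centre, so I = 0.097373 kg m².
Total I = 2.3011 + 0.45385 + 0.097373 = 2.8523 kg m².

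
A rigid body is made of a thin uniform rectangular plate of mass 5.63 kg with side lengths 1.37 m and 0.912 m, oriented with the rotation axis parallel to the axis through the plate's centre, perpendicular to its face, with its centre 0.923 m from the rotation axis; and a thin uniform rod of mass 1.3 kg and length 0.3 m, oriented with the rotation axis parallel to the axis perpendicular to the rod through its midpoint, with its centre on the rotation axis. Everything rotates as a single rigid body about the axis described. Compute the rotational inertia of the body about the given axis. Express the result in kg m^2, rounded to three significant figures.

Rectangular plate: I_cm = (1/12)M(a²+b²) = (1/12)(5.63)[(1.37)² + (0.912)²] = 1.2708 kg m^2; centre at d = 0.923 m, so I = I_cm + Md² gives I = 1.2708 + (5.63)(0.923)² = 6.0672 kg m^2.
Thin rod: I_cm = (1/12)ML² = (1/12)(1.3)(0.3)² = 0.00975 kg m^2; axis through the centre, so I = 0.00975 kg m^2.
Total I = 6.0672 + 0.00975 = 6.0769 kg m^2.

6.08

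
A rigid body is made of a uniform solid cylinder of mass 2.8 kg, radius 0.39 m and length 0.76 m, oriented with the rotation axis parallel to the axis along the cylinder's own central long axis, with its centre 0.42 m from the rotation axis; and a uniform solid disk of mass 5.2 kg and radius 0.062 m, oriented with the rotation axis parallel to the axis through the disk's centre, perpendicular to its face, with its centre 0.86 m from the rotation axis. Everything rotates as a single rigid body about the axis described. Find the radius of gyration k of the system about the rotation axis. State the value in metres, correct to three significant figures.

0.755

Solid cylinder: I_cm = (1/2)MR² = (1/2)(2.8)(0.39)² = 0.21294 kg·m²; centre at d = 0.42 m, so the parallel axis theorem gives I = 0.21294 + (2.8)(0.42)² = 0.70686 kg·m².
Solid disk: I_cm = (1/2)MR² = (1/2)(5.2)(0.062)² = 0.0099944 kg·m²; centre at d = 0.86 m, so the parallel axis theorem gives I = 0.0099944 + (5.2)(0.86)² = 3.8559 kg·m².
Total I = 4.5628 kg·m²; total mass M = 8 kg.
k = √(I/M) = √(4.5628/8) = 0.75521 m.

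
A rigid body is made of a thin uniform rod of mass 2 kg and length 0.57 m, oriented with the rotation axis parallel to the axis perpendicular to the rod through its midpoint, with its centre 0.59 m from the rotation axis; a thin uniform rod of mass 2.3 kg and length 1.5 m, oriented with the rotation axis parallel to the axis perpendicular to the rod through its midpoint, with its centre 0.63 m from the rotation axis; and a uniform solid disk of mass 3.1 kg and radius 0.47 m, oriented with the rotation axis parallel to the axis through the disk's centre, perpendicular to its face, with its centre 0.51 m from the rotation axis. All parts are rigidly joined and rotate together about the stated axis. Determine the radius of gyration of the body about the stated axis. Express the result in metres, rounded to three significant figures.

0.662

Thin rod: I_cm = (1/12)ML² = (1/12)(2)(0.57)² = 0.05415 kg·m²; centre at d = 0.59 m, so I = I_cm + Md² gives I = 0.05415 + (2)(0.59)² = 0.75035 kg·m².
Thin rod: I_cm = (1/12)ML² = (1/12)(2.3)(1.5)² = 0.43125 kg·m²; centre at d = 0.63 m, so I = I_cm + Md² gives I = 0.43125 + (2.3)(0.63)² = 1.3441 kg·m².
Solid disk: I_cm = (1/2)MR² = (1/2)(3.1)(0.47)² = 0.3424 kg·m²; centre at d = 0.51 m, so I = I_cm + Md² gives I = 0.3424 + (3.1)(0.51)² = 1.1487 kg·m².
Total I = 3.2432 kg·m²; total mass M = 7.4 kg.
k = √(I/M) = √(3.2432/7.4) = 0.66202 m.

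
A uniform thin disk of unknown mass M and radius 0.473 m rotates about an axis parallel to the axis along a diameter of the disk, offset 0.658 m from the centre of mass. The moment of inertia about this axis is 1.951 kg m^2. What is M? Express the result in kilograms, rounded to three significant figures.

3.99

I = I_cm + Md² = (1/4)MR² + Md² = M·[0.25·(0.473)² + (0.658)²] = M·0.4889.
So M = 1.951 / 0.4889 = 3.9906 kg.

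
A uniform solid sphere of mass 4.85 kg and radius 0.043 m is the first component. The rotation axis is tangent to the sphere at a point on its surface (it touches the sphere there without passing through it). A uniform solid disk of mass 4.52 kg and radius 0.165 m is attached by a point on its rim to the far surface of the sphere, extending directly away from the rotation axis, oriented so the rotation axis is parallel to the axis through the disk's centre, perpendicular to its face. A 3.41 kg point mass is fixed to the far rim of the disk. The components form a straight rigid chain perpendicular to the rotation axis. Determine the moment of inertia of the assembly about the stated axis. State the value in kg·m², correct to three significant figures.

0.949

Solid sphere: I_cm = (2/5)MR² = (2/5)(4.85)(0.043)² = 0.0035871 kg·m²; centre at d = 0.043 m, so I = I_cm + Md² gives I = 0.0035871 + (4.85)(0.043)² = 0.012555 kg·m².
Solid disk: I_cm = (1/2)MR² = (1/2)(4.52)(0.165)² = 0.061528 kg·m²; centre at d = 0.043 + 0.043 + 0.165 = 0.251 m, so I = I_cm + Md² gives I = 0.061528 + (4.52)(0.251)² = 0.34629 kg·m².
Point mass: I_cm = 0; centre at d = 0.043 + 0.043 + 0.165 + 0.165 = 0.416 m, so I = I_cm + Md² gives I = 0 + (3.41)(0.416)² = 0.59012 kg·m².
Total I = 0.012555 + 0.34629 + 0.59012 = 0.94897 kg·m².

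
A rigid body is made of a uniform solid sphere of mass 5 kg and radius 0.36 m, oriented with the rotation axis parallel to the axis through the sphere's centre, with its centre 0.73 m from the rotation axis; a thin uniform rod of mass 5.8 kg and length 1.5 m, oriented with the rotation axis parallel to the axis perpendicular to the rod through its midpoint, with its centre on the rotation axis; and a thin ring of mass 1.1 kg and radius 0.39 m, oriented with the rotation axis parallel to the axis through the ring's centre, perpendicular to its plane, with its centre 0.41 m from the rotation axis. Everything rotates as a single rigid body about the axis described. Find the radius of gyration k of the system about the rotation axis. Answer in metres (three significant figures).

0.606

Solid sphere: I_cm = (2/5)MR² = (2/5)(5)(0.36)² = 0.2592 kg m²; centre at d = 0.73 m, so I = I_cm + Md² gives I = 0.2592 + (5)(0.73)² = 2.9237 kg m².
Thin rod: I_cm = (1/12)ML² = (1/12)(5.8)(1.5)² = 1.0875 kg m²; axis through the centre, so I = 1.0875 kg m².
Thin ring: I_cm = MR² = (1.1)(0.39)² = 0.16731 kg m²; centre at d = 0.41 m, so I = I_cm + Md² gives I = 0.16731 + (1.1)(0.41)² = 0.35222 kg m².
Total I = 4.3634 kg m²; total mass M = 11.9 kg.
k = √(I/M) = √(4.3634/11.9) = 0.60554 m.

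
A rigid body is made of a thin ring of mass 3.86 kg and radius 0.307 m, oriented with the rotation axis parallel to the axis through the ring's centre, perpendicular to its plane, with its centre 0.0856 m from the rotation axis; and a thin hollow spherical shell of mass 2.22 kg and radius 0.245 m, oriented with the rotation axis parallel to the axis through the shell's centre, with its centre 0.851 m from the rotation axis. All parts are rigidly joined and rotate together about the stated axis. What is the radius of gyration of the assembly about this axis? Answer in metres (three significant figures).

Thin ring: I_cm = MR² = (3.86)(0.307)² = 0.3638 kg m²; centre at d = 0.0856 m, so I = I_cm + Md² gives I = 0.3638 + (3.86)(0.0856)² = 0.39208 kg m².
Spherical shell: I_cm = (2/3)MR² = (2/3)(2.22)(0.245)² = 0.088837 kg m²; centre at d = 0.851 m, so I = I_cm + Md² gives I = 0.088837 + (2.22)(0.851)² = 1.6966 kg m².
Total I = 2.0886 kg m²; total mass M = 6.08 kg.
k = √(I/M) = √(2.0886/6.08) = 0.58611 m.

0.586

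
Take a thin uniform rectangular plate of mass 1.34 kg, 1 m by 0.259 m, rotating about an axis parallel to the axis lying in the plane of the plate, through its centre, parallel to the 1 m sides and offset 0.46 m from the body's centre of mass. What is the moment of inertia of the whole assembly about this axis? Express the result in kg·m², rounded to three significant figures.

0.291

I_cm = (1/12)Mb² = (1/12)(1.34)(0.259)² = 0.0074907 kg·m²; centre at d = 0.46 m, so the parallel axis theorem gives I = 0.0074907 + (1.34)(0.46)² = 0.29103 kg·m².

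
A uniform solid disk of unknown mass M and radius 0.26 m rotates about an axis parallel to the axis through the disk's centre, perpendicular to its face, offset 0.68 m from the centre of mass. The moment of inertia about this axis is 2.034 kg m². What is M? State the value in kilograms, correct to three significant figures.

4.10

I = I_cm + Md² = (1/2)MR² + Md² = M·[0.5·(0.26)² + (0.68)²] = M·0.4962.
So M = 2.034 / 0.4962 = 4.0992 kg.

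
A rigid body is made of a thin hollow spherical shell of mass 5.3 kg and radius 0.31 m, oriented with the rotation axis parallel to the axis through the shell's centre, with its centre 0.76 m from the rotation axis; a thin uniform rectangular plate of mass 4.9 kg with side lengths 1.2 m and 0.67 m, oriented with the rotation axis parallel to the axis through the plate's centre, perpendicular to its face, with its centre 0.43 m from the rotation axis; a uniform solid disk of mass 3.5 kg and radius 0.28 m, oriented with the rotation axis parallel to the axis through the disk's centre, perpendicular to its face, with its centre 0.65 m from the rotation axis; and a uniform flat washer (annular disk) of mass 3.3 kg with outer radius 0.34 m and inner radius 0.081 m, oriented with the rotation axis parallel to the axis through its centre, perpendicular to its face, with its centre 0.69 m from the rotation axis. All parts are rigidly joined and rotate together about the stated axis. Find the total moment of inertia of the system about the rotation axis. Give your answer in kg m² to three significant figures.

8.47

Spherical shell: I_cm = (2/3)MR² = (2/3)(5.3)(0.31)² = 0.33955 kg m²; centre at d = 0.76 m, so the parallel axis theorem gives I = 0.33955 + (5.3)(0.76)² = 3.4008 kg m².
Rectangular plate: I_cm = (1/12)M(a²+b²) = (1/12)(4.9)[(1.2)² + (0.67)²] = 0.7713 kg m²; centre at d = 0.43 m, so the parallel axis theorem gives I = 0.7713 + (4.9)(0.43)² = 1.6773 kg m².
Solid disk: I_cm = (1/2)MR² = (1/2)(3.5)(0.28)² = 0.1372 kg m²; centre at d = 0.65 m, so the parallel axis theorem gives I = 0.1372 + (3.5)(0.65)² = 1.616 kg m².
Annular disk: I_cm = (1/2)M(R²+r²) = (1/2)(3.3)[(0.34)² + (0.081)²] = 0.20157 kg m²; centre at d = 0.69 m, so the parallel axis theorem gives I = 0.20157 + (3.3)(0.69)² = 1.7727 kg m².
Total I = 3.4008 + 1.6773 + 1.616 + 1.7727 = 8.4668 kg m².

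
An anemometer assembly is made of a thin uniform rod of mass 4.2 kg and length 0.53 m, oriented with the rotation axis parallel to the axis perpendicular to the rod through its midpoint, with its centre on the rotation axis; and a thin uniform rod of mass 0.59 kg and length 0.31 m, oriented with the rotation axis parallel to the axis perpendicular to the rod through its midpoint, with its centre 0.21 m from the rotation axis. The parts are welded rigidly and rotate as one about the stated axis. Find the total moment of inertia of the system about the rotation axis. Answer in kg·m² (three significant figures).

0.129

Thin rod: I_cm = (1/12)ML² = (1/12)(4.2)(0.53)² = 0.098315 kg·m²; axis through the centre, so I = 0.098315 kg·m².
Thin rod: I_cm = (1/12)ML² = (1/12)(0.59)(0.31)² = 0.0047249 kg·m²; centre at d = 0.21 m, so the parallel axis theorem gives I = 0.0047249 + (0.59)(0.21)² = 0.030744 kg·m².
Total I = 0.098315 + 0.030744 = 0.12906 kg·m².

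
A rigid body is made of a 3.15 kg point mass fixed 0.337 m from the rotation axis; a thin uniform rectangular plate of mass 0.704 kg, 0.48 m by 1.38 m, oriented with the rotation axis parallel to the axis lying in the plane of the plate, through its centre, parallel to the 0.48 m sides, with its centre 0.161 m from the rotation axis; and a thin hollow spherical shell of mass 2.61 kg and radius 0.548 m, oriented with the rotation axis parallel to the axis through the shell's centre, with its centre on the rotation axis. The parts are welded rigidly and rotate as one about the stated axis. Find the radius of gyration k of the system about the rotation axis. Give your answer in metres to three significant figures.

Point mass: I_cm = 0; centre at d = 0.337 m, so I = I_cm + Md² gives I = 0 + (3.15)(0.337)² = 0.35774 kg m².
Rectangular plate: I_cm = (1/12)Mb² = (1/12)(0.704)(1.38)² = 0.11172 kg m²; centre at d = 0.161 m, so I = I_cm + Md² gives I = 0.11172 + (0.704)(0.161)² = 0.12997 kg m².
Spherical shell: I_cm = (2/3)MR² = (2/3)(2.61)(0.548)² = 0.52253 kg m²; axis through the centre, so I = 0.52253 kg m².
Total I = 1.0102 kg m²; total mass M = 6.464 kg.
k = √(I/M) = √(1.0102/6.464) = 0.39533 m.

0.395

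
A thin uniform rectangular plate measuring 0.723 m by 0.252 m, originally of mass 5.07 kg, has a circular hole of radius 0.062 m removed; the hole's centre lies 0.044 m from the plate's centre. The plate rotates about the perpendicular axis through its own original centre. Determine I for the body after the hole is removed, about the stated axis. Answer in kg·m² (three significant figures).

0.246

Unpierced body about its centre: I₀ = (1/12)M(a²+b²) = (1/12)(5.07)[(0.723)² + (0.252)²] = 0.24768 kg·m².
The removed disk has mass m = M·πr²/(ab) = (5.07)·π(0.062)²/(0.723·0.252) = 0.33605 kg (same uniform areal density).
Its moment of inertia about the rotation axis (parallel-axis theorem): I_hole = (1/2)mr² + md² = (1/2)(0.33605)(0.062)² + (0.33605)(0.044)² = 0.0012965 kg·m².
Treating the hole as negative mass, I = I₀ − I_hole = 0.24768 − 0.0012965 = 0.24639 kg·m².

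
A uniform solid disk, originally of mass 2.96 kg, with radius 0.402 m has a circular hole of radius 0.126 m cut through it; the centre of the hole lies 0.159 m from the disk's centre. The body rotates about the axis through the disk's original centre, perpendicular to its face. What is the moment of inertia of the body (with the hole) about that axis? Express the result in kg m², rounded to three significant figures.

0.230

Unpierced body about its centre: I₀ = (1/2)MR² = (1/2)(2.96)(0.402)² = 0.23917 kg m².
The removed disk has mass m = M·(r/R)² = (2.96)(0.126/0.402)² = 0.29079 kg (same uniform areal density).
Its moment of inertia about the rotation axis (parallel-axis theorem): I_hole = (1/2)mr² + md² = (1/2)(0.29079)(0.126)² + (0.29079)(0.159)² = 0.0096598 kg m².
Treating the hole as negative mass, I = I₀ − I_hole = 0.23917 − 0.0096598 = 0.22951 kg m².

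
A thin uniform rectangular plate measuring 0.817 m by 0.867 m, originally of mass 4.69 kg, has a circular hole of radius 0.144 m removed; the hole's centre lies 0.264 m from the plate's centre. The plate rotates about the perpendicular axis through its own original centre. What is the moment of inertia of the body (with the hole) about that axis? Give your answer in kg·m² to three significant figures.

0.520

Unpierced body about its centre: I₀ = (1/12)M(a²+b²) = (1/12)(4.69)[(0.817)² + (0.867)²] = 0.55466 kg·m².
The removed disk has mass m = M·πr²/(ab) = (4.69)·π(0.144)²/(0.817·0.867) = 0.43133 kg (same uniform areal density).
Its moment of inertia about the rotation axis (parallel-axis theorem): I_hole = (1/2)mr² + md² = (1/2)(0.43133)(0.144)² + (0.43133)(0.264)² = 0.034534 kg·m².
Treating the hole as negative mass, I = I₀ − I_hole = 0.55466 − 0.034534 = 0.52013 kg·m².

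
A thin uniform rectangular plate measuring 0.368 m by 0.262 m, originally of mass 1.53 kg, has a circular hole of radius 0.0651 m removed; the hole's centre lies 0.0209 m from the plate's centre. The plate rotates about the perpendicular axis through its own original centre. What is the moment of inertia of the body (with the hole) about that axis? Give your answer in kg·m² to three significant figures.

Unpierced body about its centre: I₀ = (1/12)M(a²+b²) = (1/12)(1.53)[(0.368)² + (0.262)²] = 0.026019 kg·m².
The removed disk has mass m = M·πr²/(ab) = (1.53)·π(0.0651)²/(0.368·0.262) = 0.21128 kg (same uniform areal density).
Its moment of inertia about the rotation axis (parallel-axis theorem): I_hole = (1/2)mr² + md² = (1/2)(0.21128)(0.0651)² + (0.21128)(0.0209)² = 0.00053999 kg·m².
Treating the hole as negative mass, I = I₀ − I_hole = 0.026019 − 0.00053999 = 0.025479 kg·m².

0.0255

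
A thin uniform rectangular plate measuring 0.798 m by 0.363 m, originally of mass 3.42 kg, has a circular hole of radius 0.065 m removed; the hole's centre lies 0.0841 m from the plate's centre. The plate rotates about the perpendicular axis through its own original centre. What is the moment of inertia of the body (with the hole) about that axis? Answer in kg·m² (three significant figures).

0.218

Unpierced body about its centre: I₀ = (1/12)M(a²+b²) = (1/12)(3.42)[(0.798)² + (0.363)²] = 0.21904 kg·m².
The removed disk has mass m = M·πr²/(ab) = (3.42)·π(0.065)²/(0.798·0.363) = 0.15671 kg (same uniform areal density).
Its moment of inertia about the rotation axis (parallel-axis theorem): I_hole = (1/2)mr² + md² = (1/2)(0.15671)(0.065)² + (0.15671)(0.0841)² = 0.0014394 kg·m².
Treating the hole as negative mass, I = I₀ − I_hole = 0.21904 − 0.0014394 = 0.2176 kg·m².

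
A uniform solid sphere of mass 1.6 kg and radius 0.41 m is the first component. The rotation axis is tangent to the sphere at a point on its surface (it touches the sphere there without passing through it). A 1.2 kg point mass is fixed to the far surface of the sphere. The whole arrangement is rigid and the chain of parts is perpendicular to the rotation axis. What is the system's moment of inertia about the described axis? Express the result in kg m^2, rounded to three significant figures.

1.18

Solid sphere: I_cm = (2/5)MR² = (2/5)(1.6)(0.41)² = 0.10758 kg m^2; centre at d = 0.41 m, so the parallel axis theorem gives I = 0.10758 + (1.6)(0.41)² = 0.37654 kg m^2.
Point mass: I_cm = 0; centre at d = 0.41 + 0.41 = 0.82 m, so the parallel axis theorem gives I = 0 + (1.2)(0.82)² = 0.80688 kg m^2.
Total I = 0.37654 + 0.80688 = 1.1834 kg m^2.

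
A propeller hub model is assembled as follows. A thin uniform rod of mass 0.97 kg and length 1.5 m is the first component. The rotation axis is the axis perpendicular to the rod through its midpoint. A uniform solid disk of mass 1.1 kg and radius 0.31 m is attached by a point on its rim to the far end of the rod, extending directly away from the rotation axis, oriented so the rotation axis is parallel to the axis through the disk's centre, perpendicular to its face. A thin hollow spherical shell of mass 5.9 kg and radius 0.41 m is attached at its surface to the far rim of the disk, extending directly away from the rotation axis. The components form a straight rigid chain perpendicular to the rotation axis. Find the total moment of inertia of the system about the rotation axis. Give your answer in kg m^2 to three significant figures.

Thin rod: I_cm = (1/12)ML² = (1/12)(0.97)(1.5)² = 0.18187 kg m^2; axis through the centre, so I = 0.18187 kg m^2.
Solid disk: I_cm = (1/2)MR² = (1/2)(1.1)(0.31)² = 0.052855 kg m^2; centre at d = 0.75 + 0.31 = 1.06 m, so I = I_cm + Md² gives I = 0.052855 + (1.1)(1.06)² = 1.2888 kg m^2.
Spherical shell: I_cm = (2/3)MR² = (2/3)(5.9)(0.41)² = 0.66119 kg m^2; centre at d = 0.75 + 0.31 + 0.31 + 0.41 = 1.78 m, so I = I_cm + Md² gives I = 0.66119 + (5.9)(1.78)² = 19.355 kg m^2.
Total I = 0.18187 + 1.2888 + 19.355 = 20.825 kg m^2.

20.8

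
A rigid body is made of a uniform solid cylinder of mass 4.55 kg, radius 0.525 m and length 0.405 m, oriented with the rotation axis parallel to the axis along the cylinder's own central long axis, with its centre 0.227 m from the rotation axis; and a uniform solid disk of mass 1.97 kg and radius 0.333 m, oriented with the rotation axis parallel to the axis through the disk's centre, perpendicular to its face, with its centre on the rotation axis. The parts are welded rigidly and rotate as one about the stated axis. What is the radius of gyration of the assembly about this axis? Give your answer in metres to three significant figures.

Solid cylinder: I_cm = (1/2)MR² = (1/2)(4.55)(0.525)² = 0.62705 kg·m²; centre at d = 0.227 m, so the parallel axis theorem gives I = 0.62705 + (4.55)(0.227)² = 0.8615 kg·m².
Solid disk: I_cm = (1/2)MR² = (1/2)(1.97)(0.333)² = 0.10923 kg·m²; axis through the centre, so I = 0.10923 kg·m².
Total I = 0.97073 kg·m²; total mass M = 6.52 kg.
k = √(I/M) = √(0.97073/6.52) = 0.38586 m.

0.386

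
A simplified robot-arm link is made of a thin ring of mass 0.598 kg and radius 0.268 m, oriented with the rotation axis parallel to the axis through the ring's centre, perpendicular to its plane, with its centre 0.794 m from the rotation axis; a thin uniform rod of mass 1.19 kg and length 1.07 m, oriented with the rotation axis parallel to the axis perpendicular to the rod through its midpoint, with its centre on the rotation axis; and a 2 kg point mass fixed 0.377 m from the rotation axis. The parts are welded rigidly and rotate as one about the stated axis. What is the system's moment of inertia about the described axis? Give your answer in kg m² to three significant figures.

Thin ring: I_cm = MR² = (0.598)(0.268)² = 0.042951 kg m²; centre at d = 0.794 m, so I = I_cm + Md² gives I = 0.042951 + (0.598)(0.794)² = 0.41995 kg m².
Thin rod: I_cm = (1/12)ML² = (1/12)(1.19)(1.07)² = 0.11354 kg m²; axis through the centre, so I = 0.11354 kg m².
Point mass: I_cm = 0; centre at d = 0.377 m, so I = I_cm + Md² gives I = 0 + (2)(0.377)² = 0.28426 kg m².
Total I = 0.41995 + 0.11354 + 0.28426 = 0.81775 kg m².

0.818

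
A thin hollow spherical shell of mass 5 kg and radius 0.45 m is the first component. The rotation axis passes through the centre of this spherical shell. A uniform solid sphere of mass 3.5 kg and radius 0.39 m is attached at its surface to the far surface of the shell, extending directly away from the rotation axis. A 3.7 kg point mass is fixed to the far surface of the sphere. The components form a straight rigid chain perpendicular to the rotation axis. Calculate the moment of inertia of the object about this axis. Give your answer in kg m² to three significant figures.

8.96

Spherical shell: I_cm = (2/3)MR² = (2/3)(5)(0.45)² = 0.675 kg m²; axis through the centre, so I = 0.675 kg m².
Solid sphere: I_cm = (2/5)MR² = (2/5)(3.5)(0.39)² = 0.21294 kg m²; centre at d = 0.45 + 0.39 = 0.84 m, so I = I_cm + Md² gives I = 0.21294 + (3.5)(0.84)² = 2.6825 kg m².
Point mass: I_cm = 0; centre at d = 0.45 + 0.39 + 0.39 = 1.23 m, so I = I_cm + Md² gives I = 0 + (3.7)(1.23)² = 5.5977 kg m².
Total I = 0.675 + 2.6825 + 5.5977 = 8.9553 kg m².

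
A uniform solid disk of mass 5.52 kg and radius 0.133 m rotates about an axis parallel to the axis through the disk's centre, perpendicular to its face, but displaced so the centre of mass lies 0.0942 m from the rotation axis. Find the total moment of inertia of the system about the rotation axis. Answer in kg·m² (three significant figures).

0.0978

I_cm = (1/2)MR² = (1/2)(5.52)(0.133)² = 0.048822 kg·m²; centre at d = 0.0942 m, so the parallel axis theorem gives I = 0.048822 + (5.52)(0.0942)² = 0.097804 kg·m².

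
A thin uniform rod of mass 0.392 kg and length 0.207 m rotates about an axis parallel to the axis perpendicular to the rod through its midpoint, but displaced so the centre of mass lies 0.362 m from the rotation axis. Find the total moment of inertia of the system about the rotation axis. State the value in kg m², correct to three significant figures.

I_cm = (1/12)ML² = (1/12)(0.392)(0.207)² = 0.0013997 kg m²; centre at d = 0.362 m, so I = I_cm + Md² gives I = 0.0013997 + (0.392)(0.362)² = 0.052769 kg m².

0.0528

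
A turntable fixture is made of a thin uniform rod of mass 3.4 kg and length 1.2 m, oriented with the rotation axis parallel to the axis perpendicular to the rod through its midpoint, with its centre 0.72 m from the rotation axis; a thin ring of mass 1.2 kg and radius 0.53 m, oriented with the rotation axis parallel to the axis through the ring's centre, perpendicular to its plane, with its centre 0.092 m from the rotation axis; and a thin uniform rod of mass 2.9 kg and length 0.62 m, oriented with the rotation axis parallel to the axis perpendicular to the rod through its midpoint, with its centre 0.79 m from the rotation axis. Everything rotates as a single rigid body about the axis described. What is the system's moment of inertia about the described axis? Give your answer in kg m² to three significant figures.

4.42

Thin rod: I_cm = (1/12)ML² = (1/12)(3.4)(1.2)² = 0.408 kg m²; centre at d = 0.72 m, so the parallel axis theorem gives I = 0.408 + (3.4)(0.72)² = 2.1706 kg m².
Thin ring: I_cm = MR² = (1.2)(0.53)² = 0.33708 kg m²; centre at d = 0.092 m, so the parallel axis theorem gives I = 0.33708 + (1.2)(0.092)² = 0.34724 kg m².
Thin rod: I_cm = (1/12)ML² = (1/12)(2.9)(0.62)² = 0.092897 kg m²; centre at d = 0.79 m, so the parallel axis theorem gives I = 0.092897 + (2.9)(0.79)² = 1.9028 kg m².
Total I = 2.1706 + 0.34724 + 1.9028 = 4.4206 kg m².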